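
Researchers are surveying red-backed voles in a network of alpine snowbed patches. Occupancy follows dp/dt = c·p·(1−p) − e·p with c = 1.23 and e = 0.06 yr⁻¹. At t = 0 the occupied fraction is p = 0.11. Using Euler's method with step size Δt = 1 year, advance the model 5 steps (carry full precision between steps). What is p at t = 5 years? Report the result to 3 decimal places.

0.956

Update rule: p ← p + [c·p·(1−p) − e·p]·Δt with Δt = 1.
t = 1: p = 0.11000 + (+0.11382) = 0.22382
t = 2: p = 0.22382 + (+0.20025) = 0.42407
t = 3: p = 0.42407 + (+0.27496) = 0.69903
t = 4: p = 0.69903 + (+0.21683) = 0.91586
t = 5: p = 0.91586 + (+0.03983) = 0.95569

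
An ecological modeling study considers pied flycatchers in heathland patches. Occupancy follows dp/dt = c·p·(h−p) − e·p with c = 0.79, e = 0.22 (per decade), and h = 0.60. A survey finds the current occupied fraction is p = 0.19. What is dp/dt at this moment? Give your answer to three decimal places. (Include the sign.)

Colonization term: c·p·(h−p) = 0.79×0.19×0.4100 = 0.06154.
Extinction term: e·p = 0.04180.
dp/dt = 0.06154 − 0.04180 = 0.01974.

0.020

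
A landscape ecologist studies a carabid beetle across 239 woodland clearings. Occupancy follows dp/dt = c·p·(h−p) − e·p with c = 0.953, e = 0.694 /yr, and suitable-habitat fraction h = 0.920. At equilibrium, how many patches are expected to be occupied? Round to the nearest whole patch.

p* = h − e/c = 0.920 − 0.7282 = 0.1918.
Expected occupied patches = N × p* = 239 × 0.1918 = 45.83 ≈ 46.

46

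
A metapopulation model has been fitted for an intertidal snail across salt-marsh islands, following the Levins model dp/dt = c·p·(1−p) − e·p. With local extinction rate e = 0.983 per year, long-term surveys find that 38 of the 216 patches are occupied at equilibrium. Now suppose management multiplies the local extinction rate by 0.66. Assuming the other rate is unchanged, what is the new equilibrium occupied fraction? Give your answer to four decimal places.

Observed p* = 38/216 = 0.17593.
Balance c(1−p*) = e gives c = e/(1 − 0.17593) = 0.983/0.82407 = 1.19286.
New p* = 1 − e/c = 1 − 0.64878/1.19286 = 0.45611.

0.4561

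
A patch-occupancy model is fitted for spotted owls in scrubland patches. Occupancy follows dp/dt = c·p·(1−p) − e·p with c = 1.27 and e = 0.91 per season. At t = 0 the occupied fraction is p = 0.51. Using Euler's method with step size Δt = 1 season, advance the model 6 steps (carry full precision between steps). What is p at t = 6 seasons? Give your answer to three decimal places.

0.289

Update rule: p ← p + [c·p·(1−p) − e·p]·Δt with Δt = 1.
step 1: Δp = -0.14673, p = 0.36327
step 2: Δp = -0.03682, p = 0.32645
step 3: Δp = -0.01782, p = 0.30863
step 4: Δp = -0.00986, p = 0.29877
step 5: Δp = -0.00581, p = 0.29296
step 6: Δp = -0.00353, p = 0.28943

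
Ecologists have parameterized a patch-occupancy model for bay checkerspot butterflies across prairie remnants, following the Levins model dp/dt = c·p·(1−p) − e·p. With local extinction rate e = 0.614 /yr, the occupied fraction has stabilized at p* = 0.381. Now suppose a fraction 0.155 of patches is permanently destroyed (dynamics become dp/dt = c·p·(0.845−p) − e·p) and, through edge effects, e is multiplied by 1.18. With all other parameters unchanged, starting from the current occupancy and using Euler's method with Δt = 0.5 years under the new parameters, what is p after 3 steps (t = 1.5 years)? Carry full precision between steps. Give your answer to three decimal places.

Balance c(1−p*) = e gives c = e/(1 − 0.38100) = 0.614/0.61900 = 0.99192.
Starting from p₀ = 0.38100; update p ← p + (dp/dt)·Δt with the new parameters.
p: 0.38100 → 0.33066  (Δp = -0.05034)
p: 0.33066 → 0.29522  (Δp = -0.03544)
p: 0.29522 → 0.26877  (Δp = -0.02645)

0.269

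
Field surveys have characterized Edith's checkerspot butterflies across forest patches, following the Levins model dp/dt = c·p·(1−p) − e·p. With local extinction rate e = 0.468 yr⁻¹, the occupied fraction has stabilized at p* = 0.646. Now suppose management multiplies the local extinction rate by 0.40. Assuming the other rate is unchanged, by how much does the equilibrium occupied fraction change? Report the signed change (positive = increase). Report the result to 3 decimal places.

Balance c(1−p*) = e gives c = e/(1 − 0.64600) = 0.468/0.35400 = 1.32203.
New p* = 1 − e/c = 1 − 0.18720/1.32203 = 0.85840.
Δp* = 0.85840 − 0.64600 = +0.21240.

0.212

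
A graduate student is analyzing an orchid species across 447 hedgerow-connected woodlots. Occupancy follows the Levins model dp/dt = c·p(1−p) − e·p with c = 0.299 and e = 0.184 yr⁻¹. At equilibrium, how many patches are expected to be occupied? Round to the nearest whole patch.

p* = 1 − e/c = 1 − 0.184/0.299 = 0.3846.
Expected occupied patches = N × p* = 447 × 0.3846 = 171.92 ≈ 172.

172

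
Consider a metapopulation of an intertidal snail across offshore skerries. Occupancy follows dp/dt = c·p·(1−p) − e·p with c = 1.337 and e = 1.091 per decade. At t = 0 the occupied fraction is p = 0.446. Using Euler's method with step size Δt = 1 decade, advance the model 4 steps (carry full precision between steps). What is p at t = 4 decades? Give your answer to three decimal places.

Update rule: p ← p + [c·p·(1−p) − e·p]·Δt with Δt = 1.
  1  |  dp/dt·Δt = -0.156235  |  p_1 = 0.289765
  2  |  dp/dt·Δt = -0.040978  |  p_2 = 0.248788
  3  |  dp/dt·Δt = -0.021552  |  p_3 = 0.227235
  4  |  dp/dt·Δt = -0.013137  |  p_4 = 0.214098

0.214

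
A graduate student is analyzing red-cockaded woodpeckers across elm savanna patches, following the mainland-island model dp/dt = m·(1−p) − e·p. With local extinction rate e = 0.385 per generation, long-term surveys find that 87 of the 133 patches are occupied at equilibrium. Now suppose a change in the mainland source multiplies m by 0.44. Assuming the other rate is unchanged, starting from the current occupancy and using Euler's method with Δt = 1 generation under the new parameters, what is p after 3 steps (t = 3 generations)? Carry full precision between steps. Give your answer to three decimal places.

Observed p* = 87/133 = 0.65414.
Balance m(1−p*) = e·p* gives m = e·p*/(1−p*) = 0.385×0.65414/0.34586 = 0.72815.
Starting from p₀ = 0.65414; update p ← p + (dp/dt)·Δt with the new parameters.
  1  |  dp/dt·Δt = -0.141032  |  p_1 = 0.513104
  2  |  dp/dt·Δt = -0.041550  |  p_2 = 0.471554
  3  |  dp/dt·Δt = -0.012241  |  p_3 = 0.459313

0.459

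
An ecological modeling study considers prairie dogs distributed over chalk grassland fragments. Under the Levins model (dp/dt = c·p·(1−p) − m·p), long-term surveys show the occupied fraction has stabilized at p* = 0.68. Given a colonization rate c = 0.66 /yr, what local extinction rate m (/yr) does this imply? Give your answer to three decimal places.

At equilibrium c(1−p*) = m.
m = 0.66 × (1 − 0.68) = 0.66 × 0.3200 = 0.2112.

0.211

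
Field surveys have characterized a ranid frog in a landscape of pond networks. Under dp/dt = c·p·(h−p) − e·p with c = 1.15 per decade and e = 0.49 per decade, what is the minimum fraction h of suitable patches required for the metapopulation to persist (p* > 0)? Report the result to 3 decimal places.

0.426

p* = h − e/c is positive only when h > e/c.
h_min = e/c = 0.49/1.15 = 0.4261.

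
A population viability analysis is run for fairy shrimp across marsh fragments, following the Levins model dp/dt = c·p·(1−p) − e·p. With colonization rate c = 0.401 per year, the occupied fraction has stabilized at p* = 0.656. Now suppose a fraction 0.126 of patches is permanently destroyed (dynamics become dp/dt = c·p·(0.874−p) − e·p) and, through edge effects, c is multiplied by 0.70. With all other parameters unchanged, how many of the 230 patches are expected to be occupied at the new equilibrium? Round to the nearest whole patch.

Balance c(1−p*) = e gives e = 0.401×(1 − 0.65600) = 0.13794.
New p* = 0.874 − e/c = 0.874 − 0.13794/0.28070 = 0.38259.
Expected occupied = 230 × 0.38259 = 88.00 ≈ 88.

88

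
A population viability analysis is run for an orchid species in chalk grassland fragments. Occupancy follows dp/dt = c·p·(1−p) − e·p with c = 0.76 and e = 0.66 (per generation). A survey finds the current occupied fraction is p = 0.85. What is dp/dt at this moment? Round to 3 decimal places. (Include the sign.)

Colonization term: c·p·(1−p) = 0.76×0.85×0.1500 = 0.09690.
Extinction term: e·p = 0.56100.
dp/dt = 0.09690 − 0.56100 = -0.46410.

-0.464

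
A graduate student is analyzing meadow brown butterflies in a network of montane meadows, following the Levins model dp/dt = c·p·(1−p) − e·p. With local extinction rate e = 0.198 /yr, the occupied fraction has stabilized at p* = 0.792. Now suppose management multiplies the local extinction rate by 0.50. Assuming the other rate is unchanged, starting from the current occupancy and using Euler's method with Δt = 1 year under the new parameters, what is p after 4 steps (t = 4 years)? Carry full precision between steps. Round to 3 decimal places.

0.896

Balance c(1−p*) = e gives c = e/(1 − 0.79200) = 0.198/0.20800 = 0.95192.
Starting from p₀ = 0.79200; update p ← p + (dp/dt)·Δt with the new parameters.
step 1: Δp = +0.07841, p = 0.87041
step 2: Δp = +0.02120, p = 0.89161
step 3: Δp = +0.00372, p = 0.89534
step 4: Δp = +0.00057, p = 0.89590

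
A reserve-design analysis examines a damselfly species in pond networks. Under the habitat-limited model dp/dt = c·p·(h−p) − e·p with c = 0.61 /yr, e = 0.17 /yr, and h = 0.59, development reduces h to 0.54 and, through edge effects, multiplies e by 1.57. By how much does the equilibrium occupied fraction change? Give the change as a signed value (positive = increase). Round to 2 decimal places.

-0.21

Before: p* = h − e/c = 0.59 − 0.17/0.61 = 0.59 − 0.2787 = 0.3113.
After: c = 0.61, e = 0.2669, h = 0.54; p* = 0.54 − 0.2669/0.61 = 0.1025.
Δp* = 0.1025 − 0.3113 = -0.2089.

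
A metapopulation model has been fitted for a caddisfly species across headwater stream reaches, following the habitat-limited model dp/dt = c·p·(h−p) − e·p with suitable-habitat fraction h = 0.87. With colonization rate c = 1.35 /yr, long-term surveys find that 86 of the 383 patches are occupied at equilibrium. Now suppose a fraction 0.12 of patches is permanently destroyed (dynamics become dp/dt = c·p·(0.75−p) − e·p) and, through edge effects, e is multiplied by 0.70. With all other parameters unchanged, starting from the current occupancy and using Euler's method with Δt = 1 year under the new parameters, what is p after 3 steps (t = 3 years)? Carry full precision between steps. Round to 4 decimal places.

Observed p* = 86/383 = 0.22454.
Balance c(h−p*) = e gives e = 1.35×(0.87 − 0.22454) = 0.87137.
Starting from p₀ = 0.22454; update p ← p + (dp/dt)·Δt with the new parameters.
step 1: Δp = +0.02232, p = 0.24686
step 2: Δp = +0.01710, p = 0.26397
step 3: Δp = +0.01219, p = 0.27616

0.2762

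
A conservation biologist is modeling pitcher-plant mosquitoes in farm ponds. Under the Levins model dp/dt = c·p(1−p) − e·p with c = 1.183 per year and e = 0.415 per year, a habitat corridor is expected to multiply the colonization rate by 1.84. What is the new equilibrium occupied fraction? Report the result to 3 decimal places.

Before: p* = 1 − 0.415/1.183 = 0.6492.
After the change, c = 2.17672, e = 0.415, so p* = 1 − 0.415/2.17672 = 0.8093.

0.809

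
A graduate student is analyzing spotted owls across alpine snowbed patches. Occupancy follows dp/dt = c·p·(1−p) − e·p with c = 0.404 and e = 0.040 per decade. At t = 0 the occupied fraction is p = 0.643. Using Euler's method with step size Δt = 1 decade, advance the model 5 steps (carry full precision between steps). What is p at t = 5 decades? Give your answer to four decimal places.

Update rule: p ← p + [c·p·(1−p) − e·p]·Δt with Δt = 1.
t = 1: p = 0.64300 + (+0.06702) = 0.71002
t = 2: p = 0.71002 + (+0.05478) = 0.76480
t = 3: p = 0.76480 + (+0.04208) = 0.80688
t = 4: p = 0.80688 + (+0.03068) = 0.83756
t = 5: p = 0.83756 + (+0.02146) = 0.85902

0.8590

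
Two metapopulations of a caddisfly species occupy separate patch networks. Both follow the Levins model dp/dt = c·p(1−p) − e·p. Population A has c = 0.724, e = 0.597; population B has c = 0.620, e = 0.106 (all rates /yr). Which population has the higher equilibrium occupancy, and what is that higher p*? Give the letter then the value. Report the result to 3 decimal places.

A: p*_A = 1 − 0.597/0.724 = 0.1754.
B: p*_B = 1 − 0.106/0.620 = 0.8290.
B is higher at 0.8290.

B, 0.829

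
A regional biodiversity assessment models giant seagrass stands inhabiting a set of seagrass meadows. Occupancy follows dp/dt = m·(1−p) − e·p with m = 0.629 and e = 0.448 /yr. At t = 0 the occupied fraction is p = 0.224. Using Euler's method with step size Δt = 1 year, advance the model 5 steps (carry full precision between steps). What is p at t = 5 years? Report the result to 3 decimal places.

0.584

Update rule: p ← p + [m·(1−p) − e·p]·Δt with Δt = 1.
t = 1: p = 0.22400 + (+0.38775) = 0.61175
t = 2: p = 0.61175 + (-0.02986) = 0.58190
t = 3: p = 0.58190 + (+0.00230) = 0.58419
t = 4: p = 0.58419 + (-0.00018) = 0.58402
t = 5: p = 0.58402 + (+0.00001) = 0.58403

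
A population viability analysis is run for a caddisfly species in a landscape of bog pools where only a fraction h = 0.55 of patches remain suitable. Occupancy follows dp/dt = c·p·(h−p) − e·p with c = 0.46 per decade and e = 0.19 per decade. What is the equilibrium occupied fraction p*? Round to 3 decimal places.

0.137

Setting dp/dt = 0 and dividing by p* gives c·(h−p*) = e.
So p* = h − e/c = 0.55 − 0.19/0.46 = 0.55 − 0.4130 = 0.1370.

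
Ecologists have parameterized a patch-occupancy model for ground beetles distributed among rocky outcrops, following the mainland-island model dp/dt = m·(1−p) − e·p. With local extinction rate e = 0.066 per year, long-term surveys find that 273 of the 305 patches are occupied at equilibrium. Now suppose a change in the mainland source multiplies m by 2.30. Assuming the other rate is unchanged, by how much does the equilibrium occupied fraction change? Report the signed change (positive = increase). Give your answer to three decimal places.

0.056

Observed p* = 273/305 = 0.89508.
Balance m(1−p*) = e·p* gives m = e·p*/(1−p*) = 0.066×0.89508/0.10492 = 0.56305.
New p* = m/(m+e) = 1.29502/(1.29502+0.06600) = 0.95151.
Δp* = 0.95151 − 0.89508 = +0.05643.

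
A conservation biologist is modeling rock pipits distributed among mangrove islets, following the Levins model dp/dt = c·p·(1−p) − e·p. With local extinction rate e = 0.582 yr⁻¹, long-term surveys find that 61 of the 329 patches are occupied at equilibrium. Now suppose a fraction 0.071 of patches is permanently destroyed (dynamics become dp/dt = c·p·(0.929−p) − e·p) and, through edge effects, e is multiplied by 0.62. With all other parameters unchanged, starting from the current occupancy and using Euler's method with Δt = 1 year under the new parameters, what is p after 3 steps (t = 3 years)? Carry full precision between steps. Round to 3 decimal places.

Observed p* = 61/329 = 0.18541.
Balance c(1−p*) = e gives c = e/(1 − 0.18541) = 0.582/0.81459 = 0.71447.
Starting from p₀ = 0.18541; update p ← p + (dp/dt)·Δt with the new parameters.
t = 1: p = 0.18541 + (+0.03160) = 0.21701
t = 2: p = 0.21701 + (+0.03209) = 0.24910
t = 3: p = 0.24910 + (+0.03112) = 0.28022

0.280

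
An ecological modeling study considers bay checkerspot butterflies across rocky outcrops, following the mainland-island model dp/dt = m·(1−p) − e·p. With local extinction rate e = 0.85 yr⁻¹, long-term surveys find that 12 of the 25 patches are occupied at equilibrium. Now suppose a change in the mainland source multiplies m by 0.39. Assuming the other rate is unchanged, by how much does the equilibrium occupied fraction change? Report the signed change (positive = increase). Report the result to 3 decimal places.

Observed p* = 12/25 = 0.48000.
Balance m(1−p*) = e·p* gives m = e·p*/(1−p*) = 0.85×0.48000/0.52000 = 0.78462.
New p* = m/(m+e) = 0.30600/(0.30600+0.85000) = 0.26471.
Δp* = 0.26471 − 0.48000 = -0.21529.

-0.215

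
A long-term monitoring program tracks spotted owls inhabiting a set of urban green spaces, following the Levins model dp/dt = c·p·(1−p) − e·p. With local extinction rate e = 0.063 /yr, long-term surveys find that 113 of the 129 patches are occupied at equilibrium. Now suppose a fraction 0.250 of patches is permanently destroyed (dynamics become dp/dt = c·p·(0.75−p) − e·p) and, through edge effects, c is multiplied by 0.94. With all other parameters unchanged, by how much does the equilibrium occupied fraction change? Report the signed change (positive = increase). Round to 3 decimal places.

-0.258

Observed p* = 113/129 = 0.87597.
Balance c(1−p*) = e gives c = e/(1 − 0.87597) = 0.063/0.12403 = 0.50794.
New p* = 0.75 − e/c = 0.75 − 0.06300/0.47746 = 0.61805.
Δp* = 0.61805 − 0.87597 = -0.25792.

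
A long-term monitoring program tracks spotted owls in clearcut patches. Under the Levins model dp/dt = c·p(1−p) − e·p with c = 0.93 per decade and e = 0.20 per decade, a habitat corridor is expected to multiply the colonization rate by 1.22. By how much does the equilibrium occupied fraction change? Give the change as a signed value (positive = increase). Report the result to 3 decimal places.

Before: p* = 1 − 0.20/0.93 = 0.7849.
After the change, c = 1.1346, e = 0.2, so p* = 1 − 0.2/1.1346 = 0.8237.
Δp* = 0.8237 − 0.7849 = +0.0388.

0.039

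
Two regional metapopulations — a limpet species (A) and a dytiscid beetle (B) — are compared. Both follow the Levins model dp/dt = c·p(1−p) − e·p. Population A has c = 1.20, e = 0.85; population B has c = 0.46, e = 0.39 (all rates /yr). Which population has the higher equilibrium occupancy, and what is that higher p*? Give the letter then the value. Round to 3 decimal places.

A: p*_A = 1 − 0.85/1.20 = 0.2917.
B: p*_B = 1 − 0.39/0.46 = 0.1522.
A is higher at 0.2917.

A, 0.292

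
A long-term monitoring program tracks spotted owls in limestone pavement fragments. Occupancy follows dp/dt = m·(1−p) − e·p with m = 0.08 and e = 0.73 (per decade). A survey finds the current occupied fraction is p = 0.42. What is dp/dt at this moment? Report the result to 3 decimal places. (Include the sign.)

-0.260

Colonization term: m·(1−p) = 0.08×0.5800 = 0.04640.
Extinction term: e·p = 0.30660.
dp/dt = 0.04640 − 0.30660 = -0.26020.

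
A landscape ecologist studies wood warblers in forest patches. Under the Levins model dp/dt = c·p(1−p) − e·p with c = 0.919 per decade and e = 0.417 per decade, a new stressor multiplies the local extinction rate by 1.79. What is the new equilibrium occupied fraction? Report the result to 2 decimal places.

Before: p* = 1 − 0.417/0.919 = 0.5462.
After the change, c = 0.919, e = 0.74643, so p* = 1 − 0.74643/0.919 = 0.1878.

0.19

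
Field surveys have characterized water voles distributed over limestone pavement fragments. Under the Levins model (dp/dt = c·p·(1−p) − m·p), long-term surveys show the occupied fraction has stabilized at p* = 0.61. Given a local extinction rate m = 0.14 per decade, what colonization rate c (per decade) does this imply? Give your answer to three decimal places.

0.359

At equilibrium c(1−p*) = m, so c = m/(1−p*).
c = 0.14/(1 − 0.61) = 0.14/0.3900 = 0.3590.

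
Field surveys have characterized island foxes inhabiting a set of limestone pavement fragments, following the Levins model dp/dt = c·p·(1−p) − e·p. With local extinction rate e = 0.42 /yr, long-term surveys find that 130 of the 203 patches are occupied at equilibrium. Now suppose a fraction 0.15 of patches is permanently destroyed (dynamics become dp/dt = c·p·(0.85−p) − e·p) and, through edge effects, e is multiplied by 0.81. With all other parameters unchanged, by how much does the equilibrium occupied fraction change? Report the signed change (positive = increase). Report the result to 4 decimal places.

Observed p* = 130/203 = 0.64039.
Balance c(1−p*) = e gives c = e/(1 − 0.64039) = 0.42/0.35961 = 1.16793.
New p* = 0.85 − e/c = 0.85 − 0.34020/1.16793 = 0.55872.
Δp* = 0.55872 − 0.64039 = -0.08167.

-0.0817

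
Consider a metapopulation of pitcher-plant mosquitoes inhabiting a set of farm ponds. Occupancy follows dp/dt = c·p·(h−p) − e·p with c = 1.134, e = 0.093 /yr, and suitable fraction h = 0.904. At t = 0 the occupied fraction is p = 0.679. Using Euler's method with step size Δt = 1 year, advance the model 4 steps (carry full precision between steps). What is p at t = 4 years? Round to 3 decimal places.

Update rule: p ← p + [c·p·(h−p) − e·p]·Δt with Δt = 1.
  1  |  dp/dt·Δt = +0.110100  |  p_1 = 0.789100
  2  |  dp/dt·Δt = +0.029431  |  p_2 = 0.818531
  3  |  dp/dt·Δt = +0.003210  |  p_3 = 0.821741
  4  |  dp/dt·Δt = +0.000231  |  p_4 = 0.821972

0.822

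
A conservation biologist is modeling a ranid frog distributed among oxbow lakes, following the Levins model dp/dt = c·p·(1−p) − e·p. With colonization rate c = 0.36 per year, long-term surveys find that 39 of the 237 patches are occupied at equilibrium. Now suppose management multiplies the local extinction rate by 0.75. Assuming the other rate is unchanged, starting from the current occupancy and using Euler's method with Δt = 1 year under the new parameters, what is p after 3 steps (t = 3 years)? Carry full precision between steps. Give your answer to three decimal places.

0.202

Observed p* = 39/237 = 0.16456.
Balance c(1−p*) = e gives e = 0.36×(1 − 0.16456) = 0.30076.
Starting from p₀ = 0.16456; update p ← p + (dp/dt)·Δt with the new parameters.
  1  |  dp/dt·Δt = +0.012373  |  p_1 = 0.176930
  2  |  dp/dt·Δt = +0.012515  |  p_2 = 0.189445
  3  |  dp/dt·Δt = +0.012547  |  p_3 = 0.201992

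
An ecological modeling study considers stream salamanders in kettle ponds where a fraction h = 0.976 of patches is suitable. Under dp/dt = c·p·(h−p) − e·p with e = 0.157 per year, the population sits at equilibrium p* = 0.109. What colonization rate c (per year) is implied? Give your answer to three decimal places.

At equilibrium c(h−p*) = e, so c = e/(h−p*).
c = 0.157/(0.976 − 0.109) = 0.157/0.8670 = 0.1811.

0.181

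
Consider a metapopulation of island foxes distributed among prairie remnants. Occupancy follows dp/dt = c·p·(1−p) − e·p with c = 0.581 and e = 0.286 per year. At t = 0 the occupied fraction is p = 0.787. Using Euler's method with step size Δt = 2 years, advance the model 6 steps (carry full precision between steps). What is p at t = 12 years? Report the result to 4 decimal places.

0.5080

Update rule: p ← p + [c·p·(1−p) − e·p]·Δt with Δt = 2.
t = 2: p = 0.78700 + (-0.25538) = 0.53162
t = 4: p = 0.53162 + (-0.01475) = 0.51687
t = 6: p = 0.51687 + (-0.00548) = 0.51139
t = 8: p = 0.51139 + (-0.00217) = 0.50922
t = 10: p = 0.50922 + (-0.00088) = 0.50835
t = 12: p = 0.50835 + (-0.00036) = 0.50799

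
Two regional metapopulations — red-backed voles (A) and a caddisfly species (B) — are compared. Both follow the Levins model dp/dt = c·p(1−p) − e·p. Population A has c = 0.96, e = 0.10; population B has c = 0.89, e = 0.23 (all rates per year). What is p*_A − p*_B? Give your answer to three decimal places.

0.154

A: p*_A = 1 − 0.10/0.96 = 0.8958.
B: p*_B = 1 − 0.23/0.89 = 0.7416.
p*_A − p*_B = 0.8958 − 0.7416 = 0.1543.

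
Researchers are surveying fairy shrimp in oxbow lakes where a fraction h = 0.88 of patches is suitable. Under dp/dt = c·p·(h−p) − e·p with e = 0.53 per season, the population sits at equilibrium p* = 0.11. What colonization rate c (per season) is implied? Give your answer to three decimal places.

0.688

At equilibrium c(h−p*) = e, so c = e/(h−p*).
c = 0.53/(0.88 − 0.11) = 0.53/0.7700 = 0.6883.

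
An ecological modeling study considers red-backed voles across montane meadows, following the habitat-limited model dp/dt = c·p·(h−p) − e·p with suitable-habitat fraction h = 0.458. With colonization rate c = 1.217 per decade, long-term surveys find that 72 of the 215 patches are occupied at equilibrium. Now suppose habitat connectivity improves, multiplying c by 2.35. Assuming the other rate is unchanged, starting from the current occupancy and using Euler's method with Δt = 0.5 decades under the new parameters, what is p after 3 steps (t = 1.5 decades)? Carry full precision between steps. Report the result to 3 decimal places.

Observed p* = 72/215 = 0.33488.
Balance c(h−p*) = e gives e = 1.217×(0.458 − 0.33488) = 0.14983.
Starting from p₀ = 0.33488; update p ← p + (dp/dt)·Δt with the new parameters.
t = 0.5: p = 0.33488 + (+0.03387) = 0.36875
t = 1: p = 0.36875 + (+0.01944) = 0.38819
t = 1.5: p = 0.38819 + (+0.00967) = 0.39786

0.398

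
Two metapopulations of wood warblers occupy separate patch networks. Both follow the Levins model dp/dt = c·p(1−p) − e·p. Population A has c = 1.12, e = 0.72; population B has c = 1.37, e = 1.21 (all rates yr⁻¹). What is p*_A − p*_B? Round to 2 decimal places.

A: p*_A = 1 − 0.72/1.12 = 0.3571.
B: p*_B = 1 − 1.21/1.37 = 0.1168.
p*_A − p*_B = 0.3571 − 0.1168 = 0.2404.

0.24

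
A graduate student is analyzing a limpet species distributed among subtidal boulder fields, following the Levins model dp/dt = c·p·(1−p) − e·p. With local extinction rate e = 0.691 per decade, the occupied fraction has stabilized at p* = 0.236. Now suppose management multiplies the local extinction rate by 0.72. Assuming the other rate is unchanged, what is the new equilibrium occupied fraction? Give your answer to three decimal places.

Balance c(1−p*) = e gives c = e/(1 − 0.23600) = 0.691/0.76400 = 0.90445.
New p* = 1 − e/c = 1 − 0.49752/0.90445 = 0.44992.

0.450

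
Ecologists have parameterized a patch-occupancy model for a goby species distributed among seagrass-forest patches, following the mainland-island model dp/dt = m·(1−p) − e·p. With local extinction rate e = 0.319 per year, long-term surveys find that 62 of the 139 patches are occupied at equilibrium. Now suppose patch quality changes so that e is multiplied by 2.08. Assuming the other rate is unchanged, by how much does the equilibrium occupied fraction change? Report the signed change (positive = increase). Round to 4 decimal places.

Observed p* = 62/139 = 0.44604.
Balance m(1−p*) = e·p* gives m = e·p*/(1−p*) = 0.319×0.44604/0.55396 = 0.25685.
New p* = m/(m+e) = 0.25685/(0.25685+0.66352) = 0.27907.
Δp* = 0.27907 − 0.44604 = -0.16697.

-0.1670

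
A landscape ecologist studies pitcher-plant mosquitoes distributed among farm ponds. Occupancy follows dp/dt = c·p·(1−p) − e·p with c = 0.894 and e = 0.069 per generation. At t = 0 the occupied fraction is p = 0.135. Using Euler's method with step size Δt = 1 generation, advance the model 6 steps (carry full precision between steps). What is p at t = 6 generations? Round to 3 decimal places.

0.908

Update rule: p ← p + [c·p·(1−p) − e·p]·Δt with Δt = 1.
p: 0.13500 → 0.23008  (Δp = +0.09508)
p: 0.23008 → 0.37257  (Δp = +0.14249)
p: 0.37257 → 0.55585  (Δp = +0.18328)
p: 0.55585 → 0.73821  (Δp = +0.18236)
p: 0.73821 → 0.86004  (Δp = +0.12184)
p: 0.86004 → 0.90831  (Δp = +0.04827)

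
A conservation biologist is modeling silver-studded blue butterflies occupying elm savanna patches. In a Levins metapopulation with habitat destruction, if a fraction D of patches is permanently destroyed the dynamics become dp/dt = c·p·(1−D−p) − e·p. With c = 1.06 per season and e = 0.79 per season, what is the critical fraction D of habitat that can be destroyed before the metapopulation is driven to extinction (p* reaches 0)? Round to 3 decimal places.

The nontrivial equilibrium is p* = (1−D) − e/c; extinction occurs when this hits zero.
So D_crit = 1 − e/c = 1 − 0.79/1.06 = 1 − 0.7453 = 0.2547.
This equals the undisturbed p*, a classic result of Lande's extension.

0.255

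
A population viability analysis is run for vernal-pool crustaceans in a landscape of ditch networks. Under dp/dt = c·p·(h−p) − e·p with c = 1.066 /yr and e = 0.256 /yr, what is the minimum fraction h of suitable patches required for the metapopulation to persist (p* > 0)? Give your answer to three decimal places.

0.240

p* = h − e/c is positive only when h > e/c.
h_min = e/c = 0.256/1.066 = 0.2402.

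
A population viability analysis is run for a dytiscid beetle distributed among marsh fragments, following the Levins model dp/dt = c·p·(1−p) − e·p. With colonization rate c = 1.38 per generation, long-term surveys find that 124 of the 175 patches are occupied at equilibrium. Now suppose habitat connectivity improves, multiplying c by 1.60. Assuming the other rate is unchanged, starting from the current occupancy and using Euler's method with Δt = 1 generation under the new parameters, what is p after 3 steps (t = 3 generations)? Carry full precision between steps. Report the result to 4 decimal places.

Observed p* = 124/175 = 0.70857.
Balance c(1−p*) = e gives e = 1.38×(1 − 0.70857) = 0.40217.
Starting from p₀ = 0.70857; update p ← p + (dp/dt)·Δt with the new parameters.
p: 0.70857 → 0.87955  (Δp = +0.17098)
p: 0.87955 → 0.75974  (Δp = -0.11981)
p: 0.75974 → 0.85723  (Δp = +0.09750)

0.8572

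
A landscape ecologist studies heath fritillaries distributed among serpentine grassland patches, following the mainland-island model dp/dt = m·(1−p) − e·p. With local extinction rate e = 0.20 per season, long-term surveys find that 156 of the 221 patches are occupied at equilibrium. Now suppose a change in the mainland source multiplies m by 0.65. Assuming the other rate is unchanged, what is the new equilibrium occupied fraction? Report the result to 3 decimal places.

0.609

Observed p* = 156/221 = 0.70588.
Balance m(1−p*) = e·p* gives m = e·p*/(1−p*) = 0.20×0.70588/0.29412 = 0.47999.
New p* = m/(m+e) = 0.31199/(0.31199+0.20000) = 0.60937.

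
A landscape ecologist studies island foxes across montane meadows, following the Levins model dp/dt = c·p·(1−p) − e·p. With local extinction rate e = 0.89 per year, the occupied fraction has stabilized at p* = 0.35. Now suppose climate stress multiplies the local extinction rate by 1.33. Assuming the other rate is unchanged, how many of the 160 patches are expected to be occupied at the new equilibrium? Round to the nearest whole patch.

Balance c(1−p*) = e gives c = e/(1 − 0.35000) = 0.89/0.65000 = 1.36923.
New p* = 1 − e/c = 1 − 1.18370/1.36923 = 0.13550.
Expected occupied = 160 × 0.13550 = 21.68 ≈ 22.

22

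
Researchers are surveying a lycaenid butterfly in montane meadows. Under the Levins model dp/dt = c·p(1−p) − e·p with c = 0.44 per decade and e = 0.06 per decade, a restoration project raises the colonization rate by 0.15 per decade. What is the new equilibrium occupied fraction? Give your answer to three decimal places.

0.898

Before: p* = 1 − 0.06/0.44 = 0.8636.
After the change, c = 0.59, e = 0.06, so p* = 1 − 0.06/0.59 = 0.8983.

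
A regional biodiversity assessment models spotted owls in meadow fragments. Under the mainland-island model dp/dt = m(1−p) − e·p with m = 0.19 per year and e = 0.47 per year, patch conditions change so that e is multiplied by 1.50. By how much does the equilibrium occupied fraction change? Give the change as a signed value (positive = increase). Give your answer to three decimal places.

-0.076

Before: p* = 0.19/(0.19+0.47) = 0.2879.
After: m = 0.19, e = 0.705; p* = 0.19/0.8950 = 0.2123.
Δp* = 0.2123 − 0.2879 = -0.0756.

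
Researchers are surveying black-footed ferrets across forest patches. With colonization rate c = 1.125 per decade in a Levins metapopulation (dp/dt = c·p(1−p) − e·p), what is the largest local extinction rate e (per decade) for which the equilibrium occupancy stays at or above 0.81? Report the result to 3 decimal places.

1 − e/c ≥ 0.81 ⇒ e ≤ c(1 − 0.81) = 1.125 × 0.1900.
e_max = 0.2137.

0.214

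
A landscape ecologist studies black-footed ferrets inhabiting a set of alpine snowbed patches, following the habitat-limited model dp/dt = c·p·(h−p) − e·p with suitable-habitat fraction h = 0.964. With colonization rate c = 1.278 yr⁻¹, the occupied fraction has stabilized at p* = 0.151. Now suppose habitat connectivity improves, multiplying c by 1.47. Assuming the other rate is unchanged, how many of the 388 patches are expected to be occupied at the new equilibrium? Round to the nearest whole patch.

159

Balance c(h−p*) = e gives e = 1.278×(0.964 − 0.15100) = 1.03901.
New p* = 0.964 − e/c = 0.964 − 1.03901/1.87866 = 0.41094.
Expected occupied = 388 × 0.41094 = 159.44 ≈ 159.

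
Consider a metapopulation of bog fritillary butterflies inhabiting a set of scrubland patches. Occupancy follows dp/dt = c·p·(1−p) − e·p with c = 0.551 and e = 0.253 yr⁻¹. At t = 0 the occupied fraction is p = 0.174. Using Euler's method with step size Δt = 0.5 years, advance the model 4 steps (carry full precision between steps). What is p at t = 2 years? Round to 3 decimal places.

0.249

Update rule: p ← p + [c·p·(1−p) − e·p]·Δt with Δt = 0.5.
  1  |  dp/dt·Δt = +0.017585  |  p_1 = 0.191585
  2  |  dp/dt·Δt = +0.018434  |  p_2 = 0.210019
  3  |  dp/dt·Δt = +0.019141  |  p_3 = 0.229160
  4  |  dp/dt·Δt = +0.019677  |  p_4 = 0.248837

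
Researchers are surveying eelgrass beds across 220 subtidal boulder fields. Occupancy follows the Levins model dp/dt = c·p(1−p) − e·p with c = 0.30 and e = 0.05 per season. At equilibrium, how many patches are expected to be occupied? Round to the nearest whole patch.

p* = 1 − e/c = 1 − 0.05/0.30 = 0.8333.
Expected occupied patches = N × p* = 220 × 0.8333 = 183.33 ≈ 183.

183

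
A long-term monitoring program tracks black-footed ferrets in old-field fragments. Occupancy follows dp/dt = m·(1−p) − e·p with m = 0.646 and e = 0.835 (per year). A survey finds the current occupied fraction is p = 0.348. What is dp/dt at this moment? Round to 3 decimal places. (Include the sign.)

0.131

Colonization term: m·(1−p) = 0.646×0.6520 = 0.42119.
Extinction term: e·p = 0.29058.
dp/dt = 0.42119 − 0.29058 = 0.13061.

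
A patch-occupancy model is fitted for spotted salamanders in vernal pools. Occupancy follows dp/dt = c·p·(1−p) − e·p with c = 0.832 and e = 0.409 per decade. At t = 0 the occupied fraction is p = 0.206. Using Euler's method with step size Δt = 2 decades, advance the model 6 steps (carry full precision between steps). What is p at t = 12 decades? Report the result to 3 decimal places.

Update rule: p ← p + [c·p·(1−p) − e·p]·Δt with Δt = 2.
step 1: Δp = +0.10366, p = 0.30966
step 2: Δp = +0.10241, p = 0.41207
step 3: Δp = +0.06606, p = 0.47813
step 4: Δp = +0.02409, p = 0.50222
step 5: Δp = +0.00517, p = 0.50740
step 6: Δp = +0.00086, p = 0.50826

0.508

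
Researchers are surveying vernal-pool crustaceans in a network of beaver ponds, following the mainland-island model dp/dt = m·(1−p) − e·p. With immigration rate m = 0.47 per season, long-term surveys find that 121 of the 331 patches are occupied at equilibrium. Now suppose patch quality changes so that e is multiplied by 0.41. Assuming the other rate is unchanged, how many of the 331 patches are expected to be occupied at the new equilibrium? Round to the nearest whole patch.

193

Observed p* = 121/331 = 0.36556.
Balance m(1−p*) = e·p* gives e = m(1−p*)/p* = 0.47×0.63444/0.36556 = 0.81570.
New p* = m/(m+e) = 0.47000/(0.47000+0.33444) = 0.58426.
Expected occupied = 331 × 0.58426 = 193.39 ≈ 193.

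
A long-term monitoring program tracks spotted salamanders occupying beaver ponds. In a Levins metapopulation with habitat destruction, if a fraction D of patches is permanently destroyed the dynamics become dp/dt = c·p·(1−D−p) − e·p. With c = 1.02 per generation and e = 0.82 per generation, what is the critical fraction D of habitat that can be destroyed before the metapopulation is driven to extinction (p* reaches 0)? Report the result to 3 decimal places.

The nontrivial equilibrium is p* = (1−D) − e/c; extinction occurs when this hits zero.
So D_crit = 1 − e/c = 1 − 0.82/1.02 = 1 − 0.8039 = 0.1961.
Note this equals the original equilibrium occupancy — the Levins extinction-debt result.

0.196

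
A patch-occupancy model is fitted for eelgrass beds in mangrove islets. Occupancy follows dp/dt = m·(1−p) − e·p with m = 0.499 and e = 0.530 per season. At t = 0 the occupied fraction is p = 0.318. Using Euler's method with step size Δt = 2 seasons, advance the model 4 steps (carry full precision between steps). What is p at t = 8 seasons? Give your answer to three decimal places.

Update rule: p ← p + [m·(1−p) − e·p]·Δt with Δt = 2.
t = 2: p = 0.31800 + (+0.34356) = 0.66156
t = 4: p = 0.66156 + (-0.36348) = 0.29807
t = 6: p = 0.29807 + (+0.38456) = 0.68264
t = 8: p = 0.68264 + (-0.40687) = 0.27577

0.276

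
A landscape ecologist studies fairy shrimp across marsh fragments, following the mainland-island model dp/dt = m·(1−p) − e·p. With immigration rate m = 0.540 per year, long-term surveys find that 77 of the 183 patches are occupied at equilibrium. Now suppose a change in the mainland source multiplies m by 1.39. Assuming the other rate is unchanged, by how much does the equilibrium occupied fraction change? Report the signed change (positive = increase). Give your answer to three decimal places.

Observed p* = 77/183 = 0.42077.
Balance m(1−p*) = e·p* gives e = m(1−p*)/p* = 0.540×0.57923/0.42077 = 0.74336.
New p* = m/(m+e) = 0.75060/(0.75060+0.74336) = 0.50242.
Δp* = 0.50242 − 0.42077 = +0.08165.

0.082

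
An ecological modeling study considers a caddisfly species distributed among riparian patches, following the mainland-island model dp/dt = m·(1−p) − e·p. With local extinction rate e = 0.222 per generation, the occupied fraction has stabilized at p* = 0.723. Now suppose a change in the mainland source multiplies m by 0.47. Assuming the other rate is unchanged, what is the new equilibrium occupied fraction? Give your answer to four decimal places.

0.5509

Balance m(1−p*) = e·p* gives m = e·p*/(1−p*) = 0.222×0.72300/0.27700 = 0.57944.
New p* = m/(m+e) = 0.27234/(0.27234+0.22200) = 0.55092.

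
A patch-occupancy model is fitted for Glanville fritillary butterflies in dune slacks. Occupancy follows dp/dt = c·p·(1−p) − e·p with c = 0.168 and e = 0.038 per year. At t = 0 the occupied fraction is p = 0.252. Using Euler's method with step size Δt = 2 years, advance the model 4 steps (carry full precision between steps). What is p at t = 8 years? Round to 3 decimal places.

0.444

Update rule: p ← p + [c·p·(1−p) − e·p]·Δt with Δt = 2.
t = 2: p = 0.25200 + (+0.04418) = 0.29618
t = 4: p = 0.29618 + (+0.04753) = 0.34371
t = 6: p = 0.34371 + (+0.04967) = 0.39339
t = 8: p = 0.39339 + (+0.05028) = 0.44367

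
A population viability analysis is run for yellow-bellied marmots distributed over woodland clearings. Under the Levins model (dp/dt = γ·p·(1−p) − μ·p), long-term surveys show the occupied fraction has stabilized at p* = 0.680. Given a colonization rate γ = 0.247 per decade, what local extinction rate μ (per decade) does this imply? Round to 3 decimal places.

0.079

At equilibrium γ(1−p*) = μ.
μ = 0.247 × (1 − 0.680) = 0.247 × 0.3200 = 0.0790.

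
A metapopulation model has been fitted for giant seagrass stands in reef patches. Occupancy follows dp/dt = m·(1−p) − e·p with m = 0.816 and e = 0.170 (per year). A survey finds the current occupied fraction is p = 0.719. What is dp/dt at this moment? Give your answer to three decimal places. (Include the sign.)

Colonization term: m·(1−p) = 0.816×0.2810 = 0.22930.
Extinction term: e·p = 0.12223.
dp/dt = 0.22930 − 0.12223 = 0.10707.

0.107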